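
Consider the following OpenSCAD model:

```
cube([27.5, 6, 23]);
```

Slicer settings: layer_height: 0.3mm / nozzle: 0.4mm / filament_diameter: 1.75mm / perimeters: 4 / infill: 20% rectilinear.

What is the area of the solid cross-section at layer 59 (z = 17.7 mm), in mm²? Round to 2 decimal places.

At z = 17.7 mm: the cube is present — its section is the full 27.5×6 rectangle (area 165.00 mm²). Overall, the cross-section is a single solid region. Net area = 165.00 mm².

165.00 mm²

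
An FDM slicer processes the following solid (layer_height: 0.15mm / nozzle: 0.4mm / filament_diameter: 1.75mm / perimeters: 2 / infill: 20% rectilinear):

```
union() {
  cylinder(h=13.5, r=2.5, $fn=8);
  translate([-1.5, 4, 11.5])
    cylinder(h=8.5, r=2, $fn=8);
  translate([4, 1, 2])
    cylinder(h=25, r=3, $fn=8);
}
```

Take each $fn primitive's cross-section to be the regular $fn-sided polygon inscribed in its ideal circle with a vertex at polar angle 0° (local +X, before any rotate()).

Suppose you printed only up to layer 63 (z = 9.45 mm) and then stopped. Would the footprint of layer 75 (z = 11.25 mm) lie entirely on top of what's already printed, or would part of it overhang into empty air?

Compare the two slices. At z = 9.45: the cylinder: section is a regular 8-gon, circumradius r=2.5 (area = (8/2)·2.500²·sin(360°/8) = 17.68 mm²); the cylinder at (-1.5, 4) does not reach this height (z outside [11.5, 20]); the r=3 cylinder at (4, 1) gives a regular 8-gon of circumradius 3 (constant along its height) (area = (8/2)·3.000²·sin(360°/8) = 25.46 mm²); Combining (union): the regions partially overlap — summed areas 43.13 mm² minus the doubly-counted overlap 2.41 mm² gives 40.72 mm² — area = 40.72 mm². At z = 11.25: the cylinder: section is a regular 8-gon, circumradius r=2.5 (area = (8/2)·2.500²·sin(360°/8) = 17.68 mm²); the cylinder at (-1.5, 4) does not reach this height (z outside [11.5, 20]); the r=3 cylinder at (4, 1) gives a regular 8-gon of circumradius 3 (constant along its height) (area = (8/2)·3.000²·sin(360°/8) = 25.46 mm²); Combining (union): the regions partially overlap — summed areas 43.13 mm² minus the doubly-counted overlap 2.41 mm² gives 40.72 mm² — area = 40.72 mm². Checking containment: the cross-section at z = 11.25 is a subset of the cross-section at z = 9.45.

entirely on top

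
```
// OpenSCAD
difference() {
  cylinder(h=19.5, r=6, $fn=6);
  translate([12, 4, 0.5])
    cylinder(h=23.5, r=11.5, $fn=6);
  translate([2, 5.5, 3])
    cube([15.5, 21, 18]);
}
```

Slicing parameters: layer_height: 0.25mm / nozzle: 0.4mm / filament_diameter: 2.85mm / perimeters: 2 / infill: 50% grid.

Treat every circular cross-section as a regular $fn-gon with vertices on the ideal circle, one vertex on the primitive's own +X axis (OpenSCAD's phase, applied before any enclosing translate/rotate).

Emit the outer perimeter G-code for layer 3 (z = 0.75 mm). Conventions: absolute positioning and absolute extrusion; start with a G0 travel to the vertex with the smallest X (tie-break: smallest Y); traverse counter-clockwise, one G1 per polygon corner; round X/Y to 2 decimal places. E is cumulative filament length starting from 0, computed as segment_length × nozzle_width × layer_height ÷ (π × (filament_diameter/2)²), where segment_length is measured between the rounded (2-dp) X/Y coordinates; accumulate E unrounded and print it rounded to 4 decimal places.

G0 X-6.00 Y0.00 Z0.75
G1 X-3.00 Y-5.20 E0.0941
G1 X3.00 Y-5.20 E0.1882
G1 X4.40 Y-2.76 E0.2323
G1 X0.50 Y4.00 E0.3546
G1 X1.19 Y5.20 E0.3763
G1 X-3.00 Y5.20 E0.4420
G1 X-6.00 Y0.00 E0.5361

At z = 0.75 mm: the r=6 cylinder contributes a regular 6-gon of circumradius 6; the cylinder at (12, 4): section is a regular 6-gon, circumradius r=11.5; the cube at (2, 5.5) is absent (z outside [3, 21]); Subtracting the remaining from the first: starting from the r=6 cylinder, the r=11.5 cylinder at (12, 4) partially overlaps it — only the 20.16 mm² overlap (of its 343.60 mm²) is removed, clipping the outline — 1 connected region. The outline is a single polygon with 7 vertices. Extrusion per mm of travel: 0.4 × 0.25 / (π × 1.425²) = 0.015675. Accumulating E over each segment gives final E = 0.5361.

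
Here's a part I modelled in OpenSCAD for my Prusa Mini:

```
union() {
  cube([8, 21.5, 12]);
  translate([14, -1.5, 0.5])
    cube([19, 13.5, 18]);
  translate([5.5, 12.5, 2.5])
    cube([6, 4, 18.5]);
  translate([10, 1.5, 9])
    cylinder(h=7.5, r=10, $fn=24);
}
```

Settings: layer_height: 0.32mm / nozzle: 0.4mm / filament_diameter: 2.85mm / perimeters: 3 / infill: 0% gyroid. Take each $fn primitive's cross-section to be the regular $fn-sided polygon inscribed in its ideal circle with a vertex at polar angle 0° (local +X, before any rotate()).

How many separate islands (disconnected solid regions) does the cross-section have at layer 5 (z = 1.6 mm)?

At z = 1.6 mm: the cube is present — its section is the full 8×21.5 rectangle; the cube at (14, -1.5) is present — its section is the full 19×13.5 rectangle; the cube at (5.5, 12.5) is absent (z outside [2.5, 21]); the cylinder at (10, 1.5) is absent (z outside [9, 16.5]); Merging all regions: the 2 present regions are separate (no shared area or edge), so areas and boundary lengths simply add and each stays a separate island — 2 connected regions. Overall, the cross-section has 2 separate islands. Island count = 2.

2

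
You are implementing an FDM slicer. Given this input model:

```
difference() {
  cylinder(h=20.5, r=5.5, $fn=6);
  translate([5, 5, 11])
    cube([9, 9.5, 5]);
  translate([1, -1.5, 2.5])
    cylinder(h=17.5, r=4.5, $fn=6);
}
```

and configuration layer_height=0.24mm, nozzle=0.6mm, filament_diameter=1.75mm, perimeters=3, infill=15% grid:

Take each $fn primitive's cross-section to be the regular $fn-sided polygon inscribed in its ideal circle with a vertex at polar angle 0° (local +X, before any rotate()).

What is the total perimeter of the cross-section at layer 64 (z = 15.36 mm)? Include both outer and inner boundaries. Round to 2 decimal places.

40.40 mm

At z = 15.36 mm: the r=5.5 cylinder contributes a regular 6-gon of circumradius 5.5 (perimeter = 2·6·5.500·sin(180°/6) = 33.00 mm); the cube at (5, 5) is present — its section is the full 9×9.5 rectangle (perimeter 37.00 mm); the r=4.5 cylinder at (1, -1.5) gives a regular 6-gon of circumradius 4.5 (constant along its height) (perimeter = 2·6·4.500·sin(180°/6) = 27.00 mm); Taking the first minus the rest: starting from the r=5.5 cylinder, the 9×9.5 cube at (5, 5) misses the remaining region (no effect); the r=4.5 cylinder at (1, -1.5) partially overlaps it — only the 46.38 mm² overlap (of its 52.61 mm²) is removed, clipping the outline — boundary = 40.40 mm. Overall, the cross-section is a single solid region. Total boundary length (outer) = 40.40 mm.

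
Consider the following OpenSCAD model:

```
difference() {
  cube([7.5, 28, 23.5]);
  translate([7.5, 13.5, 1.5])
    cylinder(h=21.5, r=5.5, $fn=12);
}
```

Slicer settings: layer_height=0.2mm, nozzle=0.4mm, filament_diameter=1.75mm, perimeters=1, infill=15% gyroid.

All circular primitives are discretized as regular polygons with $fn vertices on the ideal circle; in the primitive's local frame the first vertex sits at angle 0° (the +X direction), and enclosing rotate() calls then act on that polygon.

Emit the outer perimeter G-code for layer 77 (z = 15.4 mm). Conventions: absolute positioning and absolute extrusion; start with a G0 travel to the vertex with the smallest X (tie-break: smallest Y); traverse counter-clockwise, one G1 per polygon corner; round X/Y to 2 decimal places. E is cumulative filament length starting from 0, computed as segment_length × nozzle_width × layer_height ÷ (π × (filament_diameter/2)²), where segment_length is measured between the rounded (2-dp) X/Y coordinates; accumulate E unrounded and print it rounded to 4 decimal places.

At z = 15.4 mm: the cube is present — its section is the full 7.5×28 rectangle; the cylinder at (7.5, 13.5): section is a regular 12-gon, circumradius r=5.5; Subtracting the remaining from the first: starting from the 7.5×28 cube, the r=5.5 cylinder at (7.5, 13.5) partially overlaps it — only the 45.38 mm² overlap (of its 90.75 mm²) is removed, clipping the outline — 1 connected region. The outline is a single polygon with 11 vertices. Extrusion per mm of travel: 0.4 × 0.2 / (π × 0.875²) = 0.033260. Accumulating E over each segment gives final E = 2.5636.

G0 X0.00 Y0.00 Z15.40
G1 X7.50 Y0.00 E0.2495
G1 X7.50 Y8.00 E0.5155
G1 X4.75 Y8.74 E0.6103
G1 X2.74 Y10.75 E0.7048
G1 X2.00 Y13.50 E0.7995
G1 X2.74 Y16.25 E0.8942
G1 X4.75 Y18.26 E0.9888
G1 X7.50 Y19.00 E1.0835
G1 X7.50 Y28.00 E1.3828
G1 X0.00 Y28.00 E1.6323
G1 X0.00 Y0.00 E2.5636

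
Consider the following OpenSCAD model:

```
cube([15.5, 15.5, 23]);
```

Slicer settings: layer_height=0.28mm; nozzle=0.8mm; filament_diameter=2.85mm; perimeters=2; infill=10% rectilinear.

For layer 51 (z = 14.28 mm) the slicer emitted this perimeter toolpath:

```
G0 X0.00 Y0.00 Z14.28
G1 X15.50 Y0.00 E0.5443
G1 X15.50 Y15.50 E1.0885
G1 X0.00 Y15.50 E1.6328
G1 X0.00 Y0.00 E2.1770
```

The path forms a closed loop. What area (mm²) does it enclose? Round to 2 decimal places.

240.25 mm²

Apply the shoelace formula to the sequence of (X, Y) vertices; enclosed area = 240.25 mm².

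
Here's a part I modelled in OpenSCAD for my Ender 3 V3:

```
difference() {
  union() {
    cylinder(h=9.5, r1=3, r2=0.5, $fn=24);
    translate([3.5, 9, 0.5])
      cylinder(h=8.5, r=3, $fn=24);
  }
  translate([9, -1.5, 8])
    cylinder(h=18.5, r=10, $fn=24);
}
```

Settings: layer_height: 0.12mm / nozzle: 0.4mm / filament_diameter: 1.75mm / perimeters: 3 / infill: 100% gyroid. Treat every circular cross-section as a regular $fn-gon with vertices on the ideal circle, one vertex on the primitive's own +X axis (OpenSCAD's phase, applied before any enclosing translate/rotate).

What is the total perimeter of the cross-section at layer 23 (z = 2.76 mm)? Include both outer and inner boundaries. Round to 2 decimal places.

At z = 2.76 mm: the cone contributes a regular 24-gon of circumradius 2.274 (interpolated between r1=3 and r2=0.5 at t=0.291) (perimeter = 2·24·2.274·sin(180°/24) = 14.25 mm); the r=3 cylinder at (3.5, 9) contributes a regular 24-gon of circumradius 3 (perimeter = 2·24·3.000·sin(180°/24) = 18.80 mm); Merging all regions: the 2 present regions are separate (no shared area or edge), so areas and boundary lengths simply add and each stays a separate island — boundary = 33.04 mm; the cylinder at (9, -1.5) is absent (z outside [8, 26.5]); Taking the first minus the rest: none of the subtracted shapes is present at this height, so that combined region is unchanged — boundary = 33.04 mm. Overall, the cross-section has 2 separate islands. Total boundary length (outer) = 33.04 mm.

33.04 mm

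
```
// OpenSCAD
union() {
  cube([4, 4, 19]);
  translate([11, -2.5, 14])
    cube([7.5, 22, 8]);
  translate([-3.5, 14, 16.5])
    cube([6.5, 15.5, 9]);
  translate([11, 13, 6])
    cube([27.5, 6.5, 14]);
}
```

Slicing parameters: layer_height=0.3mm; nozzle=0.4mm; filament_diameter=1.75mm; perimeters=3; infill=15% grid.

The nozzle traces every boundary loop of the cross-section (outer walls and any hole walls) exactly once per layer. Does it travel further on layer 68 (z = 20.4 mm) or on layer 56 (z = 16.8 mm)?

layer 56 (z = 16.8 mm)

Layer 68 (z = 20.4): the cube does not reach this height (z outside [0, 19]); the cube at (11, -2.5) is present — its section is the full 7.5×22 rectangle (perimeter 59.00 mm); the cube at (-3.5, 14) (footprint 6.5×15.5) is included at this height (perimeter 44.00 mm); the cube at (11, 13) is not intersected at this z (z outside [6, 20]); Taking the union: the 2 present regions are separate (no shared area or edge), so areas and boundary lengths simply add and each stays a separate island — boundary = 103.00 mm. So its perimeter = 103.00 mm. Layer 56 (z = 16.8): the cube (footprint 4×4) is included at this height (perimeter 16.00 mm); the cube at (11, -2.5) (footprint 7.5×22) is included at this height (perimeter 59.00 mm); the cube at (-3.5, 14) is present — its section is the full 6.5×15.5 rectangle (perimeter 44.00 mm); the cube at (11, 13) (footprint 27.5×6.5) is included at this height (perimeter 68.00 mm); Merging all regions: the regions partially overlap (shared area 48.75 mm²), so the edge portions inside another operand are dropped and the merged outline is re-measured after clipping — boundary = 159.00 mm. So its perimeter = 159.00 mm. Layer 56 is larger (159.00 vs 103.00 mm).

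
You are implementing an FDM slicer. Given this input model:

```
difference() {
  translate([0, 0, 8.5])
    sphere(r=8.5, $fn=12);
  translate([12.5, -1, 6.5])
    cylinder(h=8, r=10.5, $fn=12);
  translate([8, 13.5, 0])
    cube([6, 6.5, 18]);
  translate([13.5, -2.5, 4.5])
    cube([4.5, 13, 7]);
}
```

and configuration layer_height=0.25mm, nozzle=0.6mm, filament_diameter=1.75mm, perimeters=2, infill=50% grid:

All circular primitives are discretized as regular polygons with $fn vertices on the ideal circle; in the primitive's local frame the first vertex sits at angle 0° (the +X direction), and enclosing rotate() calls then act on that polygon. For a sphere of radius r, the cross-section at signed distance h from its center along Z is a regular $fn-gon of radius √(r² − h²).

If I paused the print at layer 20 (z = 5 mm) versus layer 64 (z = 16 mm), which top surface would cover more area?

Layer 20 (z = 5): the sphere: section is a regular 12-gon, circumradius = √(r²−h²) = √(8.5²−3.5²) = 7.746 (area = (12/2)·7.746²·sin(360°/12) = 180.00 mm²); the cylinder at (12.5, -1) is not intersected at this z (z outside [6.5, 14.5]); the cube at (8, 13.5) (footprint 6×6.5) is included at this height (area 39.00 mm²); the cube at (13.5, -2.5) (footprint 4.5×13) is included at this height (area 58.50 mm²); Subtracting the remaining from the first: starting from the r=8.5 sphere (180.00 mm²), the 6×6.5 cube at (8, 13.5) misses the remaining region (no effect); the 4.5×13 cube at (13.5, -2.5) misses the remaining region (no effect) — area = 180.00 mm². So its area = 180.00 mm². Layer 64 (z = 16): the r=8.5 sphere contributes a regular 12-gon of circumradius √(8.5²−7.5²) = 4.000 (area = (12/2)·4.000²·sin(360°/12) = 48.00 mm²); the cylinder at (12.5, -1) is absent (z outside [6.5, 14.5]); the cube at (8, 13.5) (footprint 6×6.5) is included at this height (area 39.00 mm²); the cube at (13.5, -2.5) is not intersected at this z (z outside [4.5, 11.5]); After the difference (first − rest): starting from the r=8.5 sphere (48.00 mm²), the 6×6.5 cube at (8, 13.5) misses the remaining region (no effect) — area = 48.00 mm². So its area = 48.00 mm². Layer 20 is larger (180.00 vs 48.00 mm²).

layer 20 (z = 5 mm)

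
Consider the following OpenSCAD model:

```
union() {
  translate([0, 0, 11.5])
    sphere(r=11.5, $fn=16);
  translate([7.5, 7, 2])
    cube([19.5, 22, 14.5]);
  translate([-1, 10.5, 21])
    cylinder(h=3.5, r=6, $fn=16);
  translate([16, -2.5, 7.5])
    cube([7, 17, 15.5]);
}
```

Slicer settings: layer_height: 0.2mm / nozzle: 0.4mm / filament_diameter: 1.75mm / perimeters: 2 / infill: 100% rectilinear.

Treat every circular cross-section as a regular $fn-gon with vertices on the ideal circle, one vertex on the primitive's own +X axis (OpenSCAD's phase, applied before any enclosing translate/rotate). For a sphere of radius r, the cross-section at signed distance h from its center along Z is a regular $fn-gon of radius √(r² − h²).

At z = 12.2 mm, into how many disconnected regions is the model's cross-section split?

At z = 12.2 mm: the r=11.5 sphere contributes a regular 16-gon of circumradius √(11.5²−0.7²) = 11.479; the cube at (7.5, 7) is present — its section is the full 19.5×22 rectangle; the cylinder at (-1, 10.5) is not intersected at this z (z outside [21, 24.5]); the cube at (16, -2.5) (footprint 7×17) is included at this height; Merging all regions: the regions partially overlap (shared area 53.73 mm²), so overlapping operands fuse into one piece — 1 connected region. The result has 1 disconnected region.

1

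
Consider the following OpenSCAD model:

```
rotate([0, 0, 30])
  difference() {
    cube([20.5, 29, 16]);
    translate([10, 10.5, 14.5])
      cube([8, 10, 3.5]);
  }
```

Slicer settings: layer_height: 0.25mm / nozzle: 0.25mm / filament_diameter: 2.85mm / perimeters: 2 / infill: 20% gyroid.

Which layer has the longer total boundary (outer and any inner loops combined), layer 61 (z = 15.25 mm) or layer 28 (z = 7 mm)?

Layer 61 (z = 15.25): the cube (footprint 20.5×29) is included at this height (perimeter 99.00 mm); the cube at (10, 10.5) (footprint 8×10) is included at this height (perimeter 36.00 mm); Subtracting the remaining from the first: starting from the 20.5×29 cube, the 8×10 cube at (10, 10.5) lies wholly inside it (removes its full 80.00 mm² and its 36.00 mm outline becomes a hole wall) — boundary (outer + 1 inner loop) = 135.00 mm; (whole slice rotated 30° about Z — lengths, areas and connectivity unchanged). So its perimeter = 135.00 mm. Layer 28 (z = 7): the cube is present — its section is the full 20.5×29 rectangle (perimeter 99.00 mm); the cube at (10, 10.5) is not intersected at this z (z outside [14.5, 18]); After the difference (first − rest): none of the subtracted shapes is present at this height, so the 20.5×29 cube is unchanged — boundary = 99.00 mm; (rotated 30° about Z; rotation is an isometry so areas/perimeters/island counts are preserved). So its perimeter = 99.00 mm. Layer 61 is larger (135.00 vs 99.00 mm).

layer 61 (z = 15.25 mm)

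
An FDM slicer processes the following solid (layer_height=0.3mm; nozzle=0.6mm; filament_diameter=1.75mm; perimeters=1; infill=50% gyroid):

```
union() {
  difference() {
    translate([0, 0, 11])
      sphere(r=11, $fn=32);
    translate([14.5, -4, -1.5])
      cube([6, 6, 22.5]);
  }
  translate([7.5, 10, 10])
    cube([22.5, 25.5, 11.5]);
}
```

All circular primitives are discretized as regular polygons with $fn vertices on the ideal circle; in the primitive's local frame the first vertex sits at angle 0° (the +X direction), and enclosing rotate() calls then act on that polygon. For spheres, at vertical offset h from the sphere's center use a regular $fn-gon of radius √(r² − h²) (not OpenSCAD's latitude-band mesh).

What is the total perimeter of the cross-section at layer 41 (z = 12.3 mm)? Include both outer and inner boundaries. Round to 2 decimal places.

164.52 mm

At z = 12.3 mm: the sphere: section is a regular 32-gon, circumradius = √(r²−h²) = √(11²−1.3²) = 10.923 (perimeter = 2·32·10.923·sin(180°/32) = 68.52 mm); the 6×6 cube at (14.5, -4) contributes its full rectangle (perimeter 24.00 mm); After the difference (first − rest): starting from the r=11 sphere, the 6×6 cube at (14.5, -4) misses the remaining region (no effect) — boundary = 68.52 mm; the cube at (7.5, 10) is present — its section is the full 22.5×25.5 rectangle (perimeter 96.00 mm); Taking the union: the 2 present regions are separate (no shared area or edge), so areas and boundary lengths simply add and each stays a separate island — boundary = 164.52 mm. Overall, the cross-section has 2 separate islands. Total boundary length (outer) = 164.52 mm.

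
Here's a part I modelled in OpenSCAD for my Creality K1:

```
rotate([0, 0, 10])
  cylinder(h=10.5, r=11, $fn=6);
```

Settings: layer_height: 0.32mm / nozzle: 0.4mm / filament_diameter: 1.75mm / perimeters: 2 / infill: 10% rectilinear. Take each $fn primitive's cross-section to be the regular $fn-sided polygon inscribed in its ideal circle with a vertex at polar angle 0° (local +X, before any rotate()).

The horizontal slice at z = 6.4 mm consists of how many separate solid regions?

1

At z = 6.4 mm: the r=11 cylinder contributes a regular 6-gon of circumradius 11; (whole slice rotated 10° about Z — lengths, areas and connectivity unchanged). The result has 1 disconnected region.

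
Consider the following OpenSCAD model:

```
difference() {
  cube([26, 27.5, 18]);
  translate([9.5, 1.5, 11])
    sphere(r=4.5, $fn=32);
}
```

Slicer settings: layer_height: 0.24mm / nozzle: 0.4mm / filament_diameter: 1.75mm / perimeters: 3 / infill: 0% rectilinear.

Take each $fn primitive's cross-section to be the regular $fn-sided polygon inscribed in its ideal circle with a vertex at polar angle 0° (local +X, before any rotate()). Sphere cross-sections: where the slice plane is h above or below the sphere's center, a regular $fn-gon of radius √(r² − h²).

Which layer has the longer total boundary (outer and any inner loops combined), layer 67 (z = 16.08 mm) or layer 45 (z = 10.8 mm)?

layer 45 (z = 10.8 mm)

Layer 67 (z = 16.08): the cube (footprint 26×27.5) is included at this height (perimeter 107.00 mm); the sphere at (9.5, 1.5) is absent (|z−center|=5.080 > r=4.5); Subtracting the remaining from the first: none of the subtracted shapes is present at this height, so the 26×27.5 cube is unchanged — boundary = 107.00 mm. So its perimeter = 107.00 mm. Layer 45 (z = 10.8): the cube (footprint 26×27.5) is included at this height (perimeter 107.00 mm); the sphere at (9.5, 1.5): section is a regular 32-gon, circumradius = √(r²−h²) = √(4.5²−0.2²) = 4.496 (perimeter = 2·32·4.496·sin(180°/32) = 28.20 mm); Taking the first minus the rest: starting from the 26×27.5 cube, the r=4.5 sphere at (9.5, 1.5) partially overlaps it — only the 44.73 mm² overlap (of its 63.08 mm²) is removed, clipping the outline — boundary = 115.72 mm. So its perimeter = 115.72 mm. Layer 45 is larger (115.72 vs 107.00 mm).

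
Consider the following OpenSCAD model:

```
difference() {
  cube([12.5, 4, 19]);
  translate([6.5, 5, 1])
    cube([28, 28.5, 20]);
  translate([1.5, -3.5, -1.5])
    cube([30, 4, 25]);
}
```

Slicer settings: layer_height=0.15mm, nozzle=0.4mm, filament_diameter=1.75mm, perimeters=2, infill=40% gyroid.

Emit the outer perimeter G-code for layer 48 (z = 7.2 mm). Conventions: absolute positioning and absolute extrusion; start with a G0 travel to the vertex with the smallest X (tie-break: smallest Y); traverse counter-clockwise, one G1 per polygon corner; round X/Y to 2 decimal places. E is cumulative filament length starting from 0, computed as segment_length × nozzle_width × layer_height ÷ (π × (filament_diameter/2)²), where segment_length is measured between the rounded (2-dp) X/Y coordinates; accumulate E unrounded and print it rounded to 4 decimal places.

At z = 7.2 mm: the cube (footprint 12.5×4) is included at this height; the cube at (6.5, 5) (footprint 28×28.5) is included at this height; the 30×4 cube at (1.5, -3.5) contributes its full rectangle; After the difference (first − rest): starting from the 12.5×4 cube, the 28×28.5 cube at (6.5, 5) misses the remaining region (no effect); the 30×4 cube at (1.5, -3.5) partially overlaps it — only the 5.50 mm² overlap (of its 120.00 mm²) is removed, clipping the outline — 1 connected region. The outline is a single polygon with 6 vertices. Extrusion per mm of travel: 0.4 × 0.15 / (π × 0.875²) = 0.024945. Accumulating E over each segment gives final E = 0.8232.

G0 X0.00 Y0.00 Z7.20
G1 X1.50 Y0.00 E0.0374
G1 X1.50 Y0.50 E0.0499
G1 X12.50 Y0.50 E0.3243
G1 X12.50 Y4.00 E0.4116
G1 X0.00 Y4.00 E0.7234
G1 X0.00 Y0.00 E0.8232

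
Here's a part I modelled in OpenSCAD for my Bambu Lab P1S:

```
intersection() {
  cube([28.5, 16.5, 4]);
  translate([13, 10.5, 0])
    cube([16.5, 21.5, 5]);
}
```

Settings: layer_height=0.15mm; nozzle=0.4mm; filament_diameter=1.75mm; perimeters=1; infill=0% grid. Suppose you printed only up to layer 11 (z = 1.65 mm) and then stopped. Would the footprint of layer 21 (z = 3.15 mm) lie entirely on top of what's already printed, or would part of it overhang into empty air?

entirely on top

Compare the two slices. At z = 1.65: the 28.5×16.5 cube contributes its full rectangle (area 470.25 mm²); the 16.5×21.5 cube at (13, 10.5) contributes its full rectangle (area 354.75 mm²); After intersecting: the 16.5×21.5 cube at (13, 10.5) partially overlaps the 28.5×16.5 cube; clipping to the common part keeps 93.00 mm² — area = 93.00 mm². At z = 3.15: the 28.5×16.5 cube contributes its full rectangle (area 470.25 mm²); the 16.5×21.5 cube at (13, 10.5) contributes its full rectangle (area 354.75 mm²); After intersecting: the 16.5×21.5 cube at (13, 10.5) partially overlaps the 28.5×16.5 cube; clipping to the common part keeps 93.00 mm² — area = 93.00 mm². Checking containment: the cross-section at z = 3.15 is a subset of the cross-section at z = 1.65.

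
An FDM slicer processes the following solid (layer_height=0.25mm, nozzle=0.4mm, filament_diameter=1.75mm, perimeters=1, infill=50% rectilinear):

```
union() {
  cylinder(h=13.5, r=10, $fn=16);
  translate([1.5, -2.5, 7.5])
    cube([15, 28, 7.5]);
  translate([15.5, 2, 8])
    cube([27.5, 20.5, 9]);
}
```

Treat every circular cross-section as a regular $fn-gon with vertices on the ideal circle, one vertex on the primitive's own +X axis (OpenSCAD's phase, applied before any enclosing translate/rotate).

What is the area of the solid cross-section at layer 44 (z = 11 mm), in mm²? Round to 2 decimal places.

At z = 11 mm: the r=10 cylinder gives a regular 16-gon of circumradius 10 (constant along its height) (area = (16/2)·10.000²·sin(360°/16) = 306.15 mm²); the cube at (1.5, -2.5) (footprint 15×28) is included at this height (area 420.00 mm²); the cube at (15.5, 2) is present — its section is the full 27.5×20.5 rectangle (area 563.75 mm²); Taking the union: the regions partially overlap — summed areas 1289.90 mm² minus the doubly-counted overlap 102.89 mm² gives 1187.01 mm² — area = 1187.01 mm². Overall, the cross-section is a single solid region. Net area = 1187.01 mm².

1187.01 mm²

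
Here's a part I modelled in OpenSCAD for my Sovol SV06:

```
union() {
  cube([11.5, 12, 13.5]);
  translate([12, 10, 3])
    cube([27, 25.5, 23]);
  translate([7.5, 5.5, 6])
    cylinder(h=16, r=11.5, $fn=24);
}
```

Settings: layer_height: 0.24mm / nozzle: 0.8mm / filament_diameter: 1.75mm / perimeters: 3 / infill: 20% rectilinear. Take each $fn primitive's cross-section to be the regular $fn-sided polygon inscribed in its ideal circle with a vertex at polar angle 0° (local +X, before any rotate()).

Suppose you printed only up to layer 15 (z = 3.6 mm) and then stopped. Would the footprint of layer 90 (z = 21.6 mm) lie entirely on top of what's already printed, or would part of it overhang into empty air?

part overhangs

Compare the two slices. At z = 3.6: the cube is present — its section is the full 11.5×12 rectangle (area 138.00 mm²); the 27×25.5 cube at (12, 10) contributes its full rectangle (area 688.50 mm²); the cylinder at (7.5, 5.5) is not intersected at this z (z outside [6, 22]); Combining (union): the 2 present regions are separate (no shared area or edge), so areas and boundary lengths simply add and each stays a separate island — area = 826.50 mm². At z = 21.6: the cube does not reach this height (z outside [0, 13.5]); the 27×25.5 cube at (12, 10) contributes its full rectangle (area 688.50 mm²); the cylinder at (7.5, 5.5): section is a regular 24-gon, circumradius r=11.5 (area = (24/2)·11.500²·sin(360°/24) = 410.75 mm²); Merging all regions: the regions partially overlap — summed areas 1099.25 mm² minus the doubly-counted overlap 22.76 mm² gives 1076.49 mm² — area = 1076.49 mm². Checking containment: at z = 21.6 the cross-section extends beyond the z = 3.6 cross-section by about 249.99 mm².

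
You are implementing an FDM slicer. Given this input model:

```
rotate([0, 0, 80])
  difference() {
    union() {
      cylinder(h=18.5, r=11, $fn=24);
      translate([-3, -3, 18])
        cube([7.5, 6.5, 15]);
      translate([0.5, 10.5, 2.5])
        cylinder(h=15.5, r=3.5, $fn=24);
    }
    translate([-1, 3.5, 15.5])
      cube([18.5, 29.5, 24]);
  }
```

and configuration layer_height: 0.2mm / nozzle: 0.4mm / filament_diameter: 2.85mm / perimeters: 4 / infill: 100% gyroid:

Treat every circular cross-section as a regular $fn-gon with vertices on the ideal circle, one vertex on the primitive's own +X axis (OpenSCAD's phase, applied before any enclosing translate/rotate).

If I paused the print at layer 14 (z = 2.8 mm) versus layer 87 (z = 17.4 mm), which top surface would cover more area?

Layer 14 (z = 2.8): the cylinder: section is a regular 24-gon, circumradius r=11 (area = (24/2)·11.000²·sin(360°/24) = 375.81 mm²); the cube at (-3, -3) is absent (z outside [18, 33]); the r=3.5 cylinder at (0.5, 10.5) gives a regular 24-gon of circumradius 3.5 (constant along its height) (area = (24/2)·3.500²·sin(360°/24) = 38.05 mm²); Taking the union: the regions partially overlap — summed areas 413.85 mm² minus the doubly-counted overlap 20.69 mm² gives 393.16 mm² — area = 393.16 mm²; the cube at (-1, 3.5) does not reach this height (z outside [15.5, 39.5]); Taking the first minus the rest: none of the subtracted shapes is present at this height, so the result so far is unchanged — area = 393.16 mm²; (whole slice rotated 80° about Z — lengths, areas and connectivity unchanged). So its area = 393.16 mm². Layer 87 (z = 17.4): the r=11 cylinder gives a regular 24-gon of circumradius 11 (constant along its height) (area = (24/2)·11.000²·sin(360°/24) = 375.81 mm²); the cube at (-3, -3) is not intersected at this z (z outside [18, 33]); the cylinder at (0.5, 10.5): section is a regular 24-gon, circumradius r=3.5 (area = (24/2)·3.500²·sin(360°/24) = 38.05 mm²); Merging all regions: the regions partially overlap — summed areas 413.85 mm² minus the doubly-counted overlap 20.69 mm² gives 393.16 mm² — area = 393.16 mm²; the cube at (-1, 3.5) is present — its section is the full 18.5×29.5 rectangle (area 545.75 mm²); After the difference (first − rest): starting from that combined region (393.16 mm²), the 18.5×29.5 cube at (-1, 3.5) partially overlaps it — only the 77.11 mm² overlap (of its 545.75 mm²) is removed, clipping the outline — area = 316.04 mm²; (rotated 80° about Z; rotation is an isometry so areas/perimeters/island counts are preserved). So its area = 316.04 mm². Layer 14 is larger (393.16 vs 316.04 mm²).

layer 14 (z = 2.8 mm)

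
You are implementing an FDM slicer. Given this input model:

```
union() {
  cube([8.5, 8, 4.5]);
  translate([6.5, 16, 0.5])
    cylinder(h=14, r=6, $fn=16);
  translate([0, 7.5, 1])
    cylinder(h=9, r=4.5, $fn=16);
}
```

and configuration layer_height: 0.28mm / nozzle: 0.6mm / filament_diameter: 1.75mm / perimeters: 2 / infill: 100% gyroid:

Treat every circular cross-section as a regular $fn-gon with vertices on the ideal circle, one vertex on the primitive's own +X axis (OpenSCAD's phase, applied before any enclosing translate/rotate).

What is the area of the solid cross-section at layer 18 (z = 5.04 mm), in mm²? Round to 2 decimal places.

172.21 mm²

At z = 5.04 mm: the cube does not reach this height (z outside [0, 4.5]); the cylinder at (6.5, 16): section is a regular 16-gon, circumradius r=6 (area = (16/2)·6.000²·sin(360°/16) = 110.21 mm²); the r=4.5 cylinder at (0, 7.5) gives a regular 16-gon of circumradius 4.5 (constant along its height) (area = (16/2)·4.500²·sin(360°/16) = 61.99 mm²); Combining (union): the 2 present regions are separate (no shared area or edge), so areas and boundary lengths simply add and each stays a separate island — area = 172.21 mm². Overall, the cross-section has 2 separate islands. Net area = 172.21 mm².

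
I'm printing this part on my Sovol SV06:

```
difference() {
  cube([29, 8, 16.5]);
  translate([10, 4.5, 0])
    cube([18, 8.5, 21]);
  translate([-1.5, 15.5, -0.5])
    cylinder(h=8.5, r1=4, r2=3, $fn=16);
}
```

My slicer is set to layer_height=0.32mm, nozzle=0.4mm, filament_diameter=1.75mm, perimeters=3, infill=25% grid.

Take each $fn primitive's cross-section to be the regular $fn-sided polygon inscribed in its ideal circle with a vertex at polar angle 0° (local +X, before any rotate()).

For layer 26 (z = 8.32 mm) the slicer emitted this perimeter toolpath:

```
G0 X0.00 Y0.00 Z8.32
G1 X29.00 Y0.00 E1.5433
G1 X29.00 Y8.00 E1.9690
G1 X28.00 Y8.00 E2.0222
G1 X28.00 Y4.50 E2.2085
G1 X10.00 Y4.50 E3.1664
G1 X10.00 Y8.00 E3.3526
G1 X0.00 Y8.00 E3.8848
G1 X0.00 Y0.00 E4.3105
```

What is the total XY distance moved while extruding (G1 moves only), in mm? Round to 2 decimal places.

81.00 mm

Sum the Euclidean lengths of each G1 segment: total = 81.00 mm.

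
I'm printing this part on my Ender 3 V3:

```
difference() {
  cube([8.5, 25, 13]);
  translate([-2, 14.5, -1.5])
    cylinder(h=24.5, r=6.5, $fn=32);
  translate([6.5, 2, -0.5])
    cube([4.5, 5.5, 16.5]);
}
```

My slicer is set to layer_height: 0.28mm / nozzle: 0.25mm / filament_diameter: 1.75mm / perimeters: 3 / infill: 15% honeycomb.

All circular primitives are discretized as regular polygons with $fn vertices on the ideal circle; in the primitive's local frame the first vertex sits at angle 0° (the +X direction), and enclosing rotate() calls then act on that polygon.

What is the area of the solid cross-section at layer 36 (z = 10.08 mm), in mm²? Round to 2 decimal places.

161.06 mm²

At z = 10.08 mm: the cube is present — its section is the full 8.5×25 rectangle (area 212.50 mm²); the r=6.5 cylinder at (-2, 14.5) contributes a regular 32-gon of circumradius 6.5 (area = (32/2)·6.500²·sin(360°/32) = 131.88 mm²); the cube at (6.5, 2) is present — its section is the full 4.5×5.5 rectangle (area 24.75 mm²); Taking the first minus the rest: starting from the 8.5×25 cube (212.50 mm²), the r=6.5 cylinder at (-2, 14.5) partially overlaps it — only the 40.44 mm² overlap (of its 131.88 mm²) is removed, clipping the outline; the 4.5×5.5 cube at (6.5, 2) partially overlaps it — only the 11.00 mm² overlap (of its 24.75 mm²) is removed, clipping the outline — area = 161.06 mm². Overall, the cross-section is a single solid region. Net area = 161.06 mm².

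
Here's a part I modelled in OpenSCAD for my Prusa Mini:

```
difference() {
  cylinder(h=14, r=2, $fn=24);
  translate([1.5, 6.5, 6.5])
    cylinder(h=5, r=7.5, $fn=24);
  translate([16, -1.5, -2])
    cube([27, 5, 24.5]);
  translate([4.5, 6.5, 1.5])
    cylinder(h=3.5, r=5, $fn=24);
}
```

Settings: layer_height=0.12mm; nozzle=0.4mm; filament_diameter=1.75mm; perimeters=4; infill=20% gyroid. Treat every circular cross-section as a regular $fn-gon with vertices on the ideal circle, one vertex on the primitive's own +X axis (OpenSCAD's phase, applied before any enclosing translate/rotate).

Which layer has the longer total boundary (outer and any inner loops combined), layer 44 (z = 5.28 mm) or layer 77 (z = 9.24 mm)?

layer 44 (z = 5.28 mm)

Layer 44 (z = 5.28): the r=2 cylinder contributes a regular 24-gon of circumradius 2 (perimeter = 2·24·2.000·sin(180°/24) = 12.53 mm); the cylinder at (1.5, 6.5) is not intersected at this z (z outside [6.5, 11.5]); the cube at (16, -1.5) is present — its section is the full 27×5 rectangle (perimeter 64.00 mm); the cylinder at (4.5, 6.5) does not reach this height (z outside [1.5, 5]); After the difference (first − rest): starting from the r=2 cylinder, the 27×5 cube at (16, -1.5) misses the remaining region (no effect) — boundary = 12.53 mm. So its perimeter = 12.53 mm. Layer 77 (z = 9.24): the r=2 cylinder contributes a regular 24-gon of circumradius 2 (perimeter = 2·24·2.000·sin(180°/24) = 12.53 mm); the r=7.5 cylinder at (1.5, 6.5) gives a regular 24-gon of circumradius 7.5 (constant along its height) (perimeter = 2·24·7.500·sin(180°/24) = 46.99 mm); the 27×5 cube at (16, -1.5) contributes its full rectangle (perimeter 64.00 mm); the cylinder at (4.5, 6.5) is not intersected at this z (z outside [1.5, 5]); Taking the first minus the rest: starting from the r=2 cylinder, the r=7.5 cylinder at (1.5, 6.5) partially overlaps it — only the 8.96 mm² overlap (of its 174.70 mm²) is removed, clipping the outline; the 27×5 cube at (16, -1.5) misses the remaining region (no effect) — boundary = 9.03 mm. So its perimeter = 9.03 mm. Layer 44 is larger (12.53 vs 9.03 mm).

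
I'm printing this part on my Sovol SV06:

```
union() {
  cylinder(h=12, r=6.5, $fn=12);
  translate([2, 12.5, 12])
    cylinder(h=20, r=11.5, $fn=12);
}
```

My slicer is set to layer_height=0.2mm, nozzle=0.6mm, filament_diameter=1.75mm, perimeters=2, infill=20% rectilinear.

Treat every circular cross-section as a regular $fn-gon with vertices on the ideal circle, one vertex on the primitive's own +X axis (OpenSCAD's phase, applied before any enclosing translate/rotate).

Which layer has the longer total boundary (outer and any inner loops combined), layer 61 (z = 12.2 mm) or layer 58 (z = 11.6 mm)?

Layer 61 (z = 12.2): the cylinder does not reach this height (z outside [0, 12]); the cylinder at (2, 12.5): section is a regular 12-gon, circumradius r=11.5 (perimeter = 2·12·11.500·sin(180°/12) = 71.43 mm); Merging all regions: only the r=11.5 cylinder at (2, 12.5) is present, so the union is just that shape — boundary = 71.43 mm. So its perimeter = 71.43 mm. Layer 58 (z = 11.6): the cylinder: section is a regular 12-gon, circumradius r=6.5 (perimeter = 2·12·6.500·sin(180°/12) = 40.38 mm); the cylinder at (2, 12.5) is absent (z outside [12, 32]); Combining (union): only the r=6.5 cylinder is present, so the union is just that shape — boundary = 40.38 mm. So its perimeter = 40.38 mm. Layer 61 is larger (71.43 vs 40.38 mm).

layer 61 (z = 12.2 mm)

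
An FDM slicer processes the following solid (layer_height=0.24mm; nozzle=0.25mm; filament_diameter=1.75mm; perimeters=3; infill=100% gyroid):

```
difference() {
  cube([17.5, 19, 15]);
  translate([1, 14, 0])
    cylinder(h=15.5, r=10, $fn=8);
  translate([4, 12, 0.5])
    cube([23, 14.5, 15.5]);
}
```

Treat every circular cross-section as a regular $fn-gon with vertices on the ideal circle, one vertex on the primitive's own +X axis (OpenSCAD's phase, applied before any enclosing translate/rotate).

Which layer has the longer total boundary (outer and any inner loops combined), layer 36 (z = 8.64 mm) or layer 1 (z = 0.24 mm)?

layer 1 (z = 0.24 mm)

Layer 36 (z = 8.64): the 17.5×19 cube contributes its full rectangle (perimeter 73.00 mm); the r=10 cylinder at (1, 14) gives a regular 8-gon of circumradius 10 (constant along its height) (perimeter = 2·8·10.000·sin(180°/8) = 61.23 mm); the 23×14.5 cube at (4, 12) contributes its full rectangle (perimeter 75.00 mm); After the difference (first − rest): starting from the 17.5×19 cube, the r=10 cylinder at (1, 14) partially overlaps it — only the 130.33 mm² overlap (of its 282.84 mm²) is removed, clipping the outline; the 23×14.5 cube at (4, 12) partially overlaps it — only the 51.51 mm² overlap (of its 333.50 mm²) is removed, clipping the outline — boundary = 55.47 mm. So its perimeter = 55.47 mm. Layer 1 (z = 0.24): the 17.5×19 cube contributes its full rectangle (perimeter 73.00 mm); the cylinder at (1, 14): section is a regular 8-gon, circumradius r=10 (perimeter = 2·8·10.000·sin(180°/8) = 61.23 mm); the cube at (4, 12) is absent (z outside [0.5, 16]); Subtracting the remaining from the first: starting from the 17.5×19 cube, the r=10 cylinder at (1, 14) partially overlaps it — only the 130.33 mm² overlap (of its 282.84 mm²) is removed, clipping the outline — boundary = 71.29 mm. So its perimeter = 71.29 mm. Layer 1 is larger (71.29 vs 55.47 mm).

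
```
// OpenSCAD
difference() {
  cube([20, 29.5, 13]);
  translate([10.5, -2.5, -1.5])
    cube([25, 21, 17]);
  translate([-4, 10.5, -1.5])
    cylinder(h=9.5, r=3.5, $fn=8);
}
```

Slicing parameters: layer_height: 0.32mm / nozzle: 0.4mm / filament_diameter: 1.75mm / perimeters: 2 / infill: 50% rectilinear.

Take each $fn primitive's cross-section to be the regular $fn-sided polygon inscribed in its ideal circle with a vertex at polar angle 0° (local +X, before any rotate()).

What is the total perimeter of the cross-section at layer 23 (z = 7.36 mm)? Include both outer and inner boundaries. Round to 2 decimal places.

99.00 mm

At z = 7.36 mm: the cube is present — its section is the full 20×29.5 rectangle (perimeter 99.00 mm); the 25×21 cube at (10.5, -2.5) contributes its full rectangle (perimeter 92.00 mm); the cylinder at (-4, 10.5): section is a regular 8-gon, circumradius r=3.5 (perimeter = 2·8·3.500·sin(180°/8) = 21.43 mm); Taking the first minus the rest: starting from the 20×29.5 cube, the 25×21 cube at (10.5, -2.5) partially overlaps it — only the 175.75 mm² overlap (of its 525.00 mm²) is removed, clipping the outline; the r=3.5 cylinder at (-4, 10.5) misses the remaining region (no effect) — boundary = 99.00 mm. Overall, the cross-section is a single solid region. Total boundary length (outer) = 99.00 mm.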